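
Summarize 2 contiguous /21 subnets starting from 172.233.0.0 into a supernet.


Original prefix: /21
Number of subnets: 2 = 2^1
New prefix = 21 - 1 = 20
Supernet: 172.233.0.0/20


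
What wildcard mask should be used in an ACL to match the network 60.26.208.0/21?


Subnet mask: 255.255.248.0
Wildcard = 255.255.255.255 - subnet mask
255 - 255 = 0
255 - 255 = 0
255 - 248 = 7
255 - 0 = 255
Wildcard: 0.0.7.255


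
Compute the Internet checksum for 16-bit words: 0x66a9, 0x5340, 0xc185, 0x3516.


Sum all words (with carry folding):
+ 0x66a9 = 0x66a9
+ 0x5340 = 0xb9e9
+ 0xc185 = 0x7b6f
+ 0x3516 = 0xb085
One's complement: ~0xb085
Checksum = 0x4f7a


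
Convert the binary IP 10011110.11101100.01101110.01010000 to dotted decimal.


10011110 = 158
11101100 = 236
01101110 = 110
01010000 = 80
IP: 158.236.110.80


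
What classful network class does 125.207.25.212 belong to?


First octet: 125
Binary: 01111101
0xxxxxxx -> Class A (1-126)
Class A, default mask 255.0.0.0 (/8)


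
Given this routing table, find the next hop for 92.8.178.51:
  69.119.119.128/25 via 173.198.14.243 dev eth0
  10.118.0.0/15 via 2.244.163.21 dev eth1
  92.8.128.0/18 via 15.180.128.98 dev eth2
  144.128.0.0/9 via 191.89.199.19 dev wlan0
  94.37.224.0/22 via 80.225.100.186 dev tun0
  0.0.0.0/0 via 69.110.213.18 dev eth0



Longest prefix match for 92.8.178.51:
  /25 69.119.119.128: no
  /15 10.118.0.0: no
  /18 92.8.128.0: MATCH
  /9 144.128.0.0: no
  /22 94.37.224.0: no
  /0 0.0.0.0: MATCH
Selected: next-hop 15.180.128.98 via eth2 (matched /18)


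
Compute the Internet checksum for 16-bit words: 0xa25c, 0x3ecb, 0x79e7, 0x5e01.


Sum all words (with carry folding):
+ 0xa25c = 0xa25c
+ 0x3ecb = 0xe127
+ 0x79e7 = 0x5b0f
+ 0x5e01 = 0xb910
One's complement: ~0xb910
Checksum = 0x46ef


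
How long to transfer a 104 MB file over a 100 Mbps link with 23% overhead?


Effective throughput = 100 * (1 - 23/100) = 77 Mbps
File size in Mb = 104 * 8 = 832 Mb
Time = 832 / 77
Time = 10.8052 seconds


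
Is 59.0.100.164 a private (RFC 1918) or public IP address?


RFC 1918 private ranges:
  10.0.0.0/8 (10.0.0.0 - 10.255.255.255)
  172.16.0.0/12 (172.16.0.0 - 172.31.255.255)
  192.168.0.0/16 (192.168.0.0 - 192.168.255.255)
Public (not in any RFC 1918 range)


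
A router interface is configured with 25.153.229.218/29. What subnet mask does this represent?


/29 means 29 network bits, 3 host bits
Binary: 11111111111111111111111111111000
Mask: 255.255.255.248


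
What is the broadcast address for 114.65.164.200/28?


Network: 114.65.164.192/28
Host bits = 4
Set all host bits to 1:
Broadcast: 114.65.164.207


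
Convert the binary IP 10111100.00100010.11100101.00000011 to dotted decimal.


10111100 = 188
00100010 = 34
11100101 = 229
00000011 = 3
IP: 188.34.229.3


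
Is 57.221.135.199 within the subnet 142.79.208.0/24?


Subnet network: 142.79.208.0
Test IP AND mask: 57.221.135.0
No, 57.221.135.199 is not in 142.79.208.0/24


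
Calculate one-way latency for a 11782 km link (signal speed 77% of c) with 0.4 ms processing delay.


Speed = 0.77 * 3e5 km/s = 231000 km/s
Propagation delay = 11782 / 231000 = 0.051 s = 51.0043 ms
Processing delay = 0.4 ms
Total one-way latency = 51.4043 ms


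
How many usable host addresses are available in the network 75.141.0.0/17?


Host bits = 32 - 17 = 15
Total addresses = 2^15 = 32768
Usable = total - 2 (network and broadcast)
Usable hosts: 32766


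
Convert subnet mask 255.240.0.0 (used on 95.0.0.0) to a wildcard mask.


Subnet mask: 255.240.0.0
Wildcard = 255.255.255.255 - subnet mask
255 - 255 = 0
255 - 240 = 15
255 - 0 = 255
255 - 0 = 255
Wildcard: 0.15.255.255


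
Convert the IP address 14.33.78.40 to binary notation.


14 = 00001110
33 = 00100001
78 = 01001110
40 = 00101000
Binary: 00001110.00100001.01001110.00101000


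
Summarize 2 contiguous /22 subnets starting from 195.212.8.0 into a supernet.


Original prefix: /22
Number of subnets: 2 = 2^1
New prefix = 22 - 1 = 21
Supernet: 195.212.8.0/21


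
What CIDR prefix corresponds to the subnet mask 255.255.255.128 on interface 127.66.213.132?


Binary: 11111111.11111111.11111111.10000000
Count leading 1s
Prefix: /25


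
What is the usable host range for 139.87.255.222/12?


Network: 139.80.0.0
Broadcast: 139.95.255.255
First usable = network + 1
Last usable = broadcast - 1
Range: 139.80.0.1 to 139.95.255.254


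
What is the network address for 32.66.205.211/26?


IP:   00100000.01000010.11001101.11010011
Mask: 11111111.11111111.11111111.11000000
AND operation:
Net:  00100000.01000010.11001101.11000000
Network: 32.66.205.192/26


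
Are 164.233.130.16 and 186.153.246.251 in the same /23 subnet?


Mask: 255.255.254.0
164.233.130.16 AND mask = 164.233.130.0
186.153.246.251 AND mask = 186.153.246.0
No, different subnets (164.233.130.0 vs 186.153.246.0)


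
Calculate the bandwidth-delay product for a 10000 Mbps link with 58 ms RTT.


BDP = bandwidth * RTT
= 10000 Mbps * 58 ms
= 10000 * 1e6 * 58 / 1000 bits
= 580000000 bits
= 72500000 bytes
= 70800.7812 KB
BDP = 580000000 bits (72500000 bytes)


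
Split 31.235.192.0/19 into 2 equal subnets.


New prefix = 19 + 1 = 20
Each subnet has 4096 addresses
  31.235.192.0/20
  31.235.208.0/20
Subnets: 31.235.192.0/20, 31.235.208.0/20


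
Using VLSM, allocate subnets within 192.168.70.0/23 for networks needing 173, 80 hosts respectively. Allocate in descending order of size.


173 hosts -> /24 (254 usable): 192.168.70.0/24
80 hosts -> /25 (126 usable): 192.168.71.0/25
Allocation: 192.168.70.0/24 (173 hosts, 254 usable); 192.168.71.0/25 (80 hosts, 126 usable)


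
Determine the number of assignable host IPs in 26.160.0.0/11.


Host bits = 32 - 11 = 21
Total addresses = 2^21 = 2097152
Usable = total - 2 (network and broadcast)
Usable hosts: 2097150


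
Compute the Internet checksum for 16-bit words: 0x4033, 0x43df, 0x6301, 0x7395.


Sum all words (with carry folding):
+ 0x4033 = 0x4033
+ 0x43df = 0x8412
+ 0x6301 = 0xe713
+ 0x7395 = 0x5aa9
One's complement: ~0x5aa9
Checksum = 0xa556


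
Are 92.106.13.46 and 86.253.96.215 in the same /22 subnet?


Mask: 255.255.252.0
92.106.13.46 AND mask = 92.106.12.0
86.253.96.215 AND mask = 86.253.96.0
No, different subnets (92.106.12.0 vs 86.253.96.0)


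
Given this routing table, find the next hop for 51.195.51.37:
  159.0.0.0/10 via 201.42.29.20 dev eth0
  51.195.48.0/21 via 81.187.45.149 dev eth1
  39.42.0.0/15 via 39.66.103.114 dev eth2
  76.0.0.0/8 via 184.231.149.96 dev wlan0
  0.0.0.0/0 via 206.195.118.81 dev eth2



Longest prefix match for 51.195.51.37:
  /10 159.0.0.0: no
  /21 51.195.48.0: MATCH
  /15 39.42.0.0: no
  /8 76.0.0.0: no
  /0 0.0.0.0: MATCH
Selected: next-hop 81.187.45.149 via eth1 (matched /21)


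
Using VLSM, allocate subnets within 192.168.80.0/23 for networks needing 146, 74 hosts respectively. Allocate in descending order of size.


146 hosts -> /24 (254 usable): 192.168.80.0/24
74 hosts -> /25 (126 usable): 192.168.81.0/25
Allocation: 192.168.80.0/24 (146 hosts, 254 usable); 192.168.81.0/25 (74 hosts, 126 usable)


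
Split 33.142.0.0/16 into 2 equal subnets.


New prefix = 16 + 1 = 17
Each subnet has 32768 addresses
  33.142.0.0/17
  33.142.128.0/17
Subnets: 33.142.0.0/17, 33.142.128.0/17


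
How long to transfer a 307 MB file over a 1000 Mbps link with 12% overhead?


Effective throughput = 1000 * (1 - 12/100) = 880 Mbps
File size in Mb = 307 * 8 = 2456 Mb
Time = 2456 / 880
Time = 2.7909 seconds


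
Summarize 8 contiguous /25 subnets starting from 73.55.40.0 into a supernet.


Original prefix: /25
Number of subnets: 8 = 2^3
New prefix = 25 - 3 = 22
Supernet: 73.55.40.0/22


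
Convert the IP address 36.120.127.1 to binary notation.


36 = 00100100
120 = 01111000
127 = 01111111
1 = 00000001
Binary: 00100100.01111000.01111111.00000001


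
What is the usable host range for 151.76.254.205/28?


Network: 151.76.254.192
Broadcast: 151.76.254.207
First usable = network + 1
Last usable = broadcast - 1
Range: 151.76.254.193 to 151.76.254.206


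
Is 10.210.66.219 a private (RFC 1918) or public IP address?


RFC 1918 private ranges:
  10.0.0.0/8 (10.0.0.0 - 10.255.255.255)
  172.16.0.0/12 (172.16.0.0 - 172.31.255.255)
  192.168.0.0/16 (192.168.0.0 - 192.168.255.255)
Private (in 10.0.0.0/8)


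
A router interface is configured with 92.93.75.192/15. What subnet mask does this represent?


/15 means 15 network bits, 17 host bits
Binary: 11111111111111100000000000000000
Mask: 255.254.0.0


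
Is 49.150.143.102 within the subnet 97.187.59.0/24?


Subnet network: 97.187.59.0
Test IP AND mask: 49.150.143.0
No, 49.150.143.102 is not in 97.187.59.0/24


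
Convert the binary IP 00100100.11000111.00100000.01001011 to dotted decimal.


00100100 = 36
11000111 = 199
00100000 = 32
01001011 = 75
IP: 36.199.32.75


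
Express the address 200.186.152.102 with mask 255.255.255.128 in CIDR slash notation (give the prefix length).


Binary: 11111111.11111111.11111111.10000000
Count leading 1s
Prefix: /25


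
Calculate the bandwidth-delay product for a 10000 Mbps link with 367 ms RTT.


BDP = bandwidth * RTT
= 10000 Mbps * 367 ms
= 10000 * 1e6 * 367 / 1000 bits
= 3670000000 bits
= 458750000 bytes
= 447998.0469 KB
BDP = 3670000000 bits (458750000 bytes)


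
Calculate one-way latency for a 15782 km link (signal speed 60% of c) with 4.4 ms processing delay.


Speed = 0.6 * 3e5 km/s = 180000 km/s
Propagation delay = 15782 / 180000 = 0.0877 s = 87.6778 ms
Processing delay = 4.4 ms
Total one-way latency = 92.0778 ms


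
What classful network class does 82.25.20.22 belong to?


First octet: 82
Binary: 01010010
0xxxxxxx -> Class A (1-126)
Class A, default mask 255.0.0.0 (/8)


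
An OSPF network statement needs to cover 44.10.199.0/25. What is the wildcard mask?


Subnet mask: 255.255.255.128
Wildcard = 255.255.255.255 - subnet mask
255 - 255 = 0
255 - 255 = 0
255 - 255 = 0
255 - 128 = 127
Wildcard: 0.0.0.127


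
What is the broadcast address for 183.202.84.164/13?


Network: 183.200.0.0/13
Host bits = 19
Set all host bits to 1:
Broadcast: 183.207.255.255


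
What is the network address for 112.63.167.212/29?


IP:   01110000.00111111.10100111.11010100
Mask: 11111111.11111111.11111111.11111000
AND operation:
Net:  01110000.00111111.10100111.11010000
Network: 112.63.167.208/29


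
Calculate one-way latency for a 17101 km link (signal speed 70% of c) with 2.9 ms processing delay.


Speed = 0.7 * 3e5 km/s = 210000 km/s
Propagation delay = 17101 / 210000 = 0.0814 s = 81.4333 ms
Processing delay = 2.9 ms
Total one-way latency = 84.3333 ms


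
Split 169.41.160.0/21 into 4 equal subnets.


New prefix = 21 + 2 = 23
Each subnet has 512 addresses
  169.41.160.0/23
  169.41.162.0/23
  169.41.164.0/23
  169.41.166.0/23
Subnets: 169.41.160.0/23, 169.41.162.0/23, 169.41.164.0/23, 169.41.166.0/23


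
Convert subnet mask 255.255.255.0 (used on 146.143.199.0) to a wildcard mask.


Subnet mask: 255.255.255.0
Wildcard = 255.255.255.255 - subnet mask
255 - 255 = 0
255 - 255 = 0
255 - 255 = 0
255 - 0 = 255
Wildcard: 0.0.0.255


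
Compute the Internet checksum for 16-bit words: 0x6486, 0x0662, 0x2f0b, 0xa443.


Sum all words (with carry folding):
+ 0x6486 = 0x6486
+ 0x0662 = 0x6ae8
+ 0x2f0b = 0x99f3
+ 0xa443 = 0x3e37
One's complement: ~0x3e37
Checksum = 0xc1c8


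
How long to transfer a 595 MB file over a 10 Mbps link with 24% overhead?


Effective throughput = 10 * (1 - 24/100) = 7.6 Mbps
File size in Mb = 595 * 8 = 4760 Mb
Time = 4760 / 7.6
Time = 626.3158 seconds


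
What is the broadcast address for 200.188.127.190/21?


Network: 200.188.120.0/21
Host bits = 11
Set all host bits to 1:
Broadcast: 200.188.127.255


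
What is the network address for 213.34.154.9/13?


IP:   11010101.00100010.10011010.00001001
Mask: 11111111.11111000.00000000.00000000
AND operation:
Net:  11010101.00100000.00000000.00000000
Network: 213.32.0.0/13


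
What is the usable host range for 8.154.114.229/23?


Network: 8.154.114.0
Broadcast: 8.154.115.255
First usable = network + 1
Last usable = broadcast - 1
Range: 8.154.114.1 to 8.154.115.254


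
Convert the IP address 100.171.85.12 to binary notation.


100 = 01100100
171 = 10101011
85 = 01010101
12 = 00001100
Binary: 01100100.10101011.01010101.00001100


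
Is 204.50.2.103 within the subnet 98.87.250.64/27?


Subnet network: 98.87.250.64
Test IP AND mask: 204.50.2.96
No, 204.50.2.103 is not in 98.87.250.64/27


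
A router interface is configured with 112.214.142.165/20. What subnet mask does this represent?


/20 means 20 network bits, 12 host bits
Binary: 11111111111111111111000000000000
Mask: 255.255.240.0


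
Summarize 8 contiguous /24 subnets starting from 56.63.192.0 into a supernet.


Original prefix: /24
Number of subnets: 8 = 2^3
New prefix = 24 - 3 = 21
Supernet: 56.63.192.0/21


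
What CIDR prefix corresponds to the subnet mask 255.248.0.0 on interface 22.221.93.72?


Binary: 11111111.11111000.00000000.00000000
Count leading 1s
Prefix: /13


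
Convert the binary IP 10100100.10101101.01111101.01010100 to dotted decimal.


10100100 = 164
10101101 = 173
01111101 = 125
01010100 = 84
IP: 164.173.125.84


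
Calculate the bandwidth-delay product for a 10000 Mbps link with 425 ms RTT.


BDP = bandwidth * RTT
= 10000 Mbps * 425 ms
= 10000 * 1e6 * 425 / 1000 bits
= 4250000000 bits
= 531250000 bytes
= 518798.8281 KB
BDP = 4250000000 bits (531250000 bytes)


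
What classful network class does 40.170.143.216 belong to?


First octet: 40
Binary: 00101000
0xxxxxxx -> Class A (1-126)
Class A, default mask 255.0.0.0 (/8)


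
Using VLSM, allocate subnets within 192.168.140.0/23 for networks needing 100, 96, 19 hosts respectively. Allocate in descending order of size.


100 hosts -> /25 (126 usable): 192.168.140.0/25
96 hosts -> /25 (126 usable): 192.168.140.128/25
19 hosts -> /27 (30 usable): 192.168.141.0/27
Allocation: 192.168.140.0/25 (100 hosts, 126 usable); 192.168.140.128/25 (96 hosts, 126 usable); 192.168.141.0/27 (19 hosts, 30 usable)


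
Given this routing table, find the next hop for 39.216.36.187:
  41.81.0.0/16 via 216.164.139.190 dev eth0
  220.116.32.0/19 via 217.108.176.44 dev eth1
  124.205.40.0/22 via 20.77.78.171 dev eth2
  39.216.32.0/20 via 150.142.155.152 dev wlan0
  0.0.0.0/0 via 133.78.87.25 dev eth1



Longest prefix match for 39.216.36.187:
  /16 41.81.0.0: no
  /19 220.116.32.0: no
  /22 124.205.40.0: no
  /20 39.216.32.0: MATCH
  /0 0.0.0.0: MATCH
Selected: next-hop 150.142.155.152 via wlan0 (matched /20)


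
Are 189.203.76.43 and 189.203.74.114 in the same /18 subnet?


Mask: 255.255.192.0
189.203.76.43 AND mask = 189.203.64.0
189.203.74.114 AND mask = 189.203.64.0
Yes, same subnet (189.203.64.0)


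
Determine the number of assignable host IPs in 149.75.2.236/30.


Host bits = 32 - 30 = 2
Total addresses = 2^2 = 4
Usable = total - 2 (network and broadcast)
Usable hosts: 2


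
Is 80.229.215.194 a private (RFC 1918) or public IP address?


RFC 1918 private ranges:
  10.0.0.0/8 (10.0.0.0 - 10.255.255.255)
  172.16.0.0/12 (172.16.0.0 - 172.31.255.255)
  192.168.0.0/16 (192.168.0.0 - 192.168.255.255)
Public (not in any RFC 1918 range)


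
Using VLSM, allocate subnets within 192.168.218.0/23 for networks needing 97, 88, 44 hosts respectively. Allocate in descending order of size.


97 hosts -> /25 (126 usable): 192.168.218.0/25
88 hosts -> /25 (126 usable): 192.168.218.128/25
44 hosts -> /26 (62 usable): 192.168.219.0/26
Allocation: 192.168.218.0/25 (97 hosts, 126 usable); 192.168.218.128/25 (88 hosts, 126 usable); 192.168.219.0/26 (44 hosts, 62 usable)


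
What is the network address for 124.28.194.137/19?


IP:   01111100.00011100.11000010.10001001
Mask: 11111111.11111111.11100000.00000000
AND operation:
Net:  01111100.00011100.11000000.00000000
Network: 124.28.192.0/19


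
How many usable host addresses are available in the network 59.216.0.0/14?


Host bits = 32 - 14 = 18
Total addresses = 2^18 = 262144
Usable = total - 2 (network and broadcast)
Usable hosts: 262142


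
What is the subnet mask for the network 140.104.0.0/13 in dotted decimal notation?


/13 means 13 network bits, 19 host bits
Binary: 11111111111110000000000000000000
Mask: 255.248.0.0


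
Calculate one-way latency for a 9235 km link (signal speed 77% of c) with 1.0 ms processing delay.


Speed = 0.77 * 3e5 km/s = 231000 km/s
Propagation delay = 9235 / 231000 = 0.04 s = 39.9784 ms
Processing delay = 1.0 ms
Total one-way latency = 40.9784 ms


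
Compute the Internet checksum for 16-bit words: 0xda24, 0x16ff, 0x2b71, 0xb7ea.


Sum all words (with carry folding):
+ 0xda24 = 0xda24
+ 0x16ff = 0xf123
+ 0x2b71 = 0x1c95
+ 0xb7ea = 0xd47f
One's complement: ~0xd47f
Checksum = 0x2b80


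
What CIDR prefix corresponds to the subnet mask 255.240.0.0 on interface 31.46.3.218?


Binary: 11111111.11110000.00000000.00000000
Count leading 1s
Prefix: /12


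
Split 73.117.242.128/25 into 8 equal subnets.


New prefix = 25 + 3 = 28
Each subnet has 16 addresses
  73.117.242.128/28
  73.117.242.144/28
  73.117.242.160/28
  73.117.242.176/28
  73.117.242.192/28
  73.117.242.208/28
  73.117.242.224/28
  73.117.242.240/28
Subnets: 73.117.242.128/28, 73.117.242.144/28, 73.117.242.160/28, 73.117.242.176/28, 73.117.242.192/28, 73.117.242.208/28, 73.117.242.224/28, 73.117.242.240/28


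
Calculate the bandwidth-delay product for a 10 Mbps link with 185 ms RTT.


BDP = bandwidth * RTT
= 10 Mbps * 185 ms
= 10 * 1e6 * 185 / 1000 bits
= 1850000 bits
= 231250 bytes
= 225.8301 KB
BDP = 1850000 bits (231250 bytes)


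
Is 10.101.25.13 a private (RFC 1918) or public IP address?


RFC 1918 private ranges:
  10.0.0.0/8 (10.0.0.0 - 10.255.255.255)
  172.16.0.0/12 (172.16.0.0 - 172.31.255.255)
  192.168.0.0/16 (192.168.0.0 - 192.168.255.255)
Private (in 10.0.0.0/8)


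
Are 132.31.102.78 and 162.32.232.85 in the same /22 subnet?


Mask: 255.255.252.0
132.31.102.78 AND mask = 132.31.100.0
162.32.232.85 AND mask = 162.32.232.0
No, different subnets (132.31.100.0 vs 162.32.232.0)


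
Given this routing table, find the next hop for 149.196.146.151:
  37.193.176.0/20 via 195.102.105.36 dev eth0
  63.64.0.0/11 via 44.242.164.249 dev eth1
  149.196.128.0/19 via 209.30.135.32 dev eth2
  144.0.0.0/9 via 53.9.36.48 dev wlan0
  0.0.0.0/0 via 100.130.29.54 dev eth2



Longest prefix match for 149.196.146.151:
  /20 37.193.176.0: no
  /11 63.64.0.0: no
  /19 149.196.128.0: MATCH
  /9 144.0.0.0: no
  /0 0.0.0.0: MATCH
Selected: next-hop 209.30.135.32 via eth2 (matched /19)


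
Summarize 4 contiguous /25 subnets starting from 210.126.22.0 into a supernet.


Original prefix: /25
Number of subnets: 4 = 2^2
New prefix = 25 - 2 = 23
Supernet: 210.126.22.0/23


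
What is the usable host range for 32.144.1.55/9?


Network: 32.128.0.0
Broadcast: 32.255.255.255
First usable = network + 1
Last usable = broadcast - 1
Range: 32.128.0.1 to 32.255.255.254


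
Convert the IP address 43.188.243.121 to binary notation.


43 = 00101011
188 = 10111100
243 = 11110011
121 = 01111001
Binary: 00101011.10111100.11110011.01111001


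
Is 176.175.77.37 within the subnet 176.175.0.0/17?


Subnet network: 176.175.0.0
Test IP AND mask: 176.175.0.0
Yes, 176.175.77.37 is in 176.175.0.0/17


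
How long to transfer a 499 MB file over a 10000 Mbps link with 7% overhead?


Effective throughput = 10000 * (1 - 7/100) = 9300 Mbps
File size in Mb = 499 * 8 = 3992 Mb
Time = 3992 / 9300
Time = 0.4292 seconds


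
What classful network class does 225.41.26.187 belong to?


First octet: 225
Binary: 11100001
1110xxxx -> Class D (224-239)
Class D (multicast), default mask N/A


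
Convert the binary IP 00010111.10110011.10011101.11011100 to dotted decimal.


00010111 = 23
10110011 = 179
10011101 = 157
11011100 = 220
IP: 23.179.157.220


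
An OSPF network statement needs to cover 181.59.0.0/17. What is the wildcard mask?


Subnet mask: 255.255.128.0
Wildcard = 255.255.255.255 - subnet mask
255 - 255 = 0
255 - 255 = 0
255 - 128 = 127
255 - 0 = 255
Wildcard: 0.0.127.255


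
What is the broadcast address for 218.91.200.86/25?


Network: 218.91.200.0/25
Host bits = 7
Set all host bits to 1:
Broadcast: 218.91.200.127


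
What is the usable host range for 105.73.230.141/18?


Network: 105.73.192.0
Broadcast: 105.73.255.255
First usable = network + 1
Last usable = broadcast - 1
Range: 105.73.192.1 to 105.73.255.254


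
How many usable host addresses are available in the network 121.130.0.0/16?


Host bits = 32 - 16 = 16
Total addresses = 2^16 = 65536
Usable = total - 2 (network and broadcast)
Usable hosts: 65534


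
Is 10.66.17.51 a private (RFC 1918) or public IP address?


RFC 1918 private ranges:
  10.0.0.0/8 (10.0.0.0 - 10.255.255.255)
  172.16.0.0/12 (172.16.0.0 - 172.31.255.255)
  192.168.0.0/16 (192.168.0.0 - 192.168.255.255)
Private (in 10.0.0.0/8)


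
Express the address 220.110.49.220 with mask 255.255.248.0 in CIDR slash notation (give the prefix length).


Binary: 11111111.11111111.11111000.00000000
Count leading 1s
Prefix: /21


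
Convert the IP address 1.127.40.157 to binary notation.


1 = 00000001
127 = 01111111
40 = 00101000
157 = 10011101
Binary: 00000001.01111111.00101000.10011101


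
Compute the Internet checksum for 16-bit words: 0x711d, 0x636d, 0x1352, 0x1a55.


Sum all words (with carry folding):
+ 0x711d = 0x711d
+ 0x636d = 0xd48a
+ 0x1352 = 0xe7dc
+ 0x1a55 = 0x0232
One's complement: ~0x0232
Checksum = 0xfdcd


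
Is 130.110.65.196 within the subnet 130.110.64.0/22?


Subnet network: 130.110.64.0
Test IP AND mask: 130.110.64.0
Yes, 130.110.65.196 is in 130.110.64.0/22


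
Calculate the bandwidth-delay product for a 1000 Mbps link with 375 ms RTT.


BDP = bandwidth * RTT
= 1000 Mbps * 375 ms
= 1000 * 1e6 * 375 / 1000 bits
= 375000000 bits
= 46875000 bytes
= 45776.3672 KB
BDP = 375000000 bits (46875000 bytes)


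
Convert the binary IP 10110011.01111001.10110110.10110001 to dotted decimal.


10110011 = 179
01111001 = 121
10110110 = 182
10110001 = 177
IP: 179.121.182.177


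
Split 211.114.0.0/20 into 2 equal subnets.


New prefix = 20 + 1 = 21
Each subnet has 2048 addresses
  211.114.0.0/21
  211.114.8.0/21
Subnets: 211.114.0.0/21, 211.114.8.0/21


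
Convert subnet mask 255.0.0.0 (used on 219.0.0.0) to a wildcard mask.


Subnet mask: 255.0.0.0
Wildcard = 255.255.255.255 - subnet mask
255 - 255 = 0
255 - 0 = 255
255 - 0 = 255
255 - 0 = 255
Wildcard: 0.255.255.255


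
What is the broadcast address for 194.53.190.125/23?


Network: 194.53.190.0/23
Host bits = 9
Set all host bits to 1:
Broadcast: 194.53.191.255


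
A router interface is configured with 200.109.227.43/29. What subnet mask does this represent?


/29 means 29 network bits, 3 host bits
Binary: 11111111111111111111111111111000
Mask: 255.255.255.248


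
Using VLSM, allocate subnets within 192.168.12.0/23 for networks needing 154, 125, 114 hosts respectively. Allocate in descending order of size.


154 hosts -> /24 (254 usable): 192.168.12.0/24
125 hosts -> /25 (126 usable): 192.168.13.0/25
114 hosts -> /25 (126 usable): 192.168.13.128/25
Allocation: 192.168.12.0/24 (154 hosts, 254 usable); 192.168.13.0/25 (125 hosts, 126 usable); 192.168.13.128/25 (114 hosts, 126 usable)


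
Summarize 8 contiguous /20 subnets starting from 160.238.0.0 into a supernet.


Original prefix: /20
Number of subnets: 8 = 2^3
New prefix = 20 - 3 = 17
Supernet: 160.238.0.0/17


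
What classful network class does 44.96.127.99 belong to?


First octet: 44
Binary: 00101100
0xxxxxxx -> Class A (1-126)
Class A, default mask 255.0.0.0 (/8)


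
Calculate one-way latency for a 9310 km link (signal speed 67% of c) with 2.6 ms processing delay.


Speed = 0.67 * 3e5 km/s = 201000 km/s
Propagation delay = 9310 / 201000 = 0.0463 s = 46.3184 ms
Processing delay = 2.6 ms
Total one-way latency = 48.9184 ms


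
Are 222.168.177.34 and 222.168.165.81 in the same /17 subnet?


Mask: 255.255.128.0
222.168.177.34 AND mask = 222.168.128.0
222.168.165.81 AND mask = 222.168.128.0
Yes, same subnet (222.168.128.0)


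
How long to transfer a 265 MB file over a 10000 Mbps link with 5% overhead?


Effective throughput = 10000 * (1 - 5/100) = 9500 Mbps
File size in Mb = 265 * 8 = 2120 Mb
Time = 2120 / 9500
Time = 0.2232 seconds


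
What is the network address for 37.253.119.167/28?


IP:   00100101.11111101.01110111.10100111
Mask: 11111111.11111111.11111111.11110000
AND operation:
Net:  00100101.11111101.01110111.10100000
Network: 37.253.119.160/28


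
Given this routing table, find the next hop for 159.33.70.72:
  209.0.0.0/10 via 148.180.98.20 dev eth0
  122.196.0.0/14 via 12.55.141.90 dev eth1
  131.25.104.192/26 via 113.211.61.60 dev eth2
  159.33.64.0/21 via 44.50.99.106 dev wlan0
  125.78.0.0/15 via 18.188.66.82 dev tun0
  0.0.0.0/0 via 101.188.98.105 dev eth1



Longest prefix match for 159.33.70.72:
  /10 209.0.0.0: no
  /14 122.196.0.0: no
  /26 131.25.104.192: no
  /21 159.33.64.0: MATCH
  /15 125.78.0.0: no
  /0 0.0.0.0: MATCH
Selected: next-hop 44.50.99.106 via wlan0 (matched /21)


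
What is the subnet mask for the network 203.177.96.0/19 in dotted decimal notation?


/19 means 19 network bits, 13 host bits
Binary: 11111111111111111110000000000000
Mask: 255.255.224.0


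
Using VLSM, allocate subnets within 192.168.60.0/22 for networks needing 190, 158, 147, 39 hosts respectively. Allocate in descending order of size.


190 hosts -> /24 (254 usable): 192.168.60.0/24
158 hosts -> /24 (254 usable): 192.168.61.0/24
147 hosts -> /24 (254 usable): 192.168.62.0/24
39 hosts -> /26 (62 usable): 192.168.63.0/26
Allocation: 192.168.60.0/24 (190 hosts, 254 usable); 192.168.61.0/24 (158 hosts, 254 usable); 192.168.62.0/24 (147 hosts, 254 usable); 192.168.63.0/26 (39 hosts, 62 usable)


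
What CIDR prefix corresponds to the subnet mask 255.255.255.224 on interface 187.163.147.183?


Binary: 11111111.11111111.11111111.11100000
Count leading 1s
Prefix: /27


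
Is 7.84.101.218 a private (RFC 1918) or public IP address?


RFC 1918 private ranges:
  10.0.0.0/8 (10.0.0.0 - 10.255.255.255)
  172.16.0.0/12 (172.16.0.0 - 172.31.255.255)
  192.168.0.0/16 (192.168.0.0 - 192.168.255.255)
Public (not in any RFC 1918 range)


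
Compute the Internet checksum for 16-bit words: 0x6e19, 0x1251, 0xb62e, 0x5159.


Sum all words (with carry folding):
+ 0x6e19 = 0x6e19
+ 0x1251 = 0x806a
+ 0xb62e = 0x3699
+ 0x5159 = 0x87f2
One's complement: ~0x87f2
Checksum = 0x780d


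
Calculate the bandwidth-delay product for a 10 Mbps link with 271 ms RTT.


BDP = bandwidth * RTT
= 10 Mbps * 271 ms
= 10 * 1e6 * 271 / 1000 bits
= 2710000 bits
= 338750 bytes
= 330.8105 KB
BDP = 2710000 bits (338750 bytes)


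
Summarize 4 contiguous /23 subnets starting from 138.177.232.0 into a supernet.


Original prefix: /23
Number of subnets: 4 = 2^2
New prefix = 23 - 2 = 21
Supernet: 138.177.232.0/21


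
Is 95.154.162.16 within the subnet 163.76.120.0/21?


Subnet network: 163.76.120.0
Test IP AND mask: 95.154.160.0
No, 95.154.162.16 is not in 163.76.120.0/21


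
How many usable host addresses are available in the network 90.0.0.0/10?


Host bits = 32 - 10 = 22
Total addresses = 2^22 = 4194304
Usable = total - 2 (network and broadcast)
Usable hosts: 4194302


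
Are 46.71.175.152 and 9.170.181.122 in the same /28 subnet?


Mask: 255.255.255.240
46.71.175.152 AND mask = 46.71.175.144
9.170.181.122 AND mask = 9.170.181.112
No, different subnets (46.71.175.144 vs 9.170.181.112)


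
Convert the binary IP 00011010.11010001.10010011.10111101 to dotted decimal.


00011010 = 26
11010001 = 209
10010011 = 147
10111101 = 189
IP: 26.209.147.189


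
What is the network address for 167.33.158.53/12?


IP:   10100111.00100001.10011110.00110101
Mask: 11111111.11110000.00000000.00000000
AND operation:
Net:  10100111.00100000.00000000.00000000
Network: 167.32.0.0/12


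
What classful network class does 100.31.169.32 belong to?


First octet: 100
Binary: 01100100
0xxxxxxx -> Class A (1-126)
Class A, default mask 255.0.0.0 (/8)


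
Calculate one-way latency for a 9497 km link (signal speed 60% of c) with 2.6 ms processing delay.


Speed = 0.6 * 3e5 km/s = 180000 km/s
Propagation delay = 9497 / 180000 = 0.0528 s = 52.7611 ms
Processing delay = 2.6 ms
Total one-way latency = 55.3611 ms


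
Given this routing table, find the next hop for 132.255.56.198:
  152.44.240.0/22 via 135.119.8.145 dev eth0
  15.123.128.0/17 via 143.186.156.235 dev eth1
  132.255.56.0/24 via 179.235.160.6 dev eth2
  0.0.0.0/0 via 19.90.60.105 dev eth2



Longest prefix match for 132.255.56.198:
  /22 152.44.240.0: no
  /17 15.123.128.0: no
  /24 132.255.56.0: MATCH
  /0 0.0.0.0: MATCH
Selected: next-hop 179.235.160.6 via eth2 (matched /24)


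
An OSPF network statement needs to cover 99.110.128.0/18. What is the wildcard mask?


Subnet mask: 255.255.192.0
Wildcard = 255.255.255.255 - subnet mask
255 - 255 = 0
255 - 255 = 0
255 - 192 = 63
255 - 0 = 255
Wildcard: 0.0.63.255


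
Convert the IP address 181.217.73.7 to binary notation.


181 = 10110101
217 = 11011001
73 = 01001001
7 = 00000111
Binary: 10110101.11011001.01001001.00000111


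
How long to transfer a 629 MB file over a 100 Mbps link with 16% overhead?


Effective throughput = 100 * (1 - 16/100) = 84 Mbps
File size in Mb = 629 * 8 = 5032 Mb
Time = 5032 / 84
Time = 59.9048 seconds


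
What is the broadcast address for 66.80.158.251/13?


Network: 66.80.0.0/13
Host bits = 19
Set all host bits to 1:
Broadcast: 66.87.255.255


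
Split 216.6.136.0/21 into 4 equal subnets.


New prefix = 21 + 2 = 23
Each subnet has 512 addresses
  216.6.136.0/23
  216.6.138.0/23
  216.6.140.0/23
  216.6.142.0/23
Subnets: 216.6.136.0/23, 216.6.138.0/23, 216.6.140.0/23, 216.6.142.0/23


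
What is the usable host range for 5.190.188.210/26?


Network: 5.190.188.192
Broadcast: 5.190.188.255
First usable = network + 1
Last usable = broadcast - 1
Range: 5.190.188.193 to 5.190.188.254


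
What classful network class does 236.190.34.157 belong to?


First octet: 236
Binary: 11101100
1110xxxx -> Class D (224-239)
Class D (multicast), default mask N/A


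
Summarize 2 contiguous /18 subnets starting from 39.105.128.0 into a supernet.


Original prefix: /18
Number of subnets: 2 = 2^1
New prefix = 18 - 1 = 17
Supernet: 39.105.128.0/17


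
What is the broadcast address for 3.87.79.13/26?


Network: 3.87.79.0/26
Host bits = 6
Set all host bits to 1:
Broadcast: 3.87.79.63


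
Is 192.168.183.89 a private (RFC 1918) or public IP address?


RFC 1918 private ranges:
  10.0.0.0/8 (10.0.0.0 - 10.255.255.255)
  172.16.0.0/12 (172.16.0.0 - 172.31.255.255)
  192.168.0.0/16 (192.168.0.0 - 192.168.255.255)
Private (in 192.168.0.0/16)


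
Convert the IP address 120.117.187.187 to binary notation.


120 = 01111000
117 = 01110101
187 = 10111011
187 = 10111011
Binary: 01111000.01110101.10111011.10111011


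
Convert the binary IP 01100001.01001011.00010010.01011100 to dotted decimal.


01100001 = 97
01001011 = 75
00010010 = 18
01011100 = 92
IP: 97.75.18.92


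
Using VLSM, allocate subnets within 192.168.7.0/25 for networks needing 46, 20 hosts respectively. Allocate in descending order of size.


46 hosts -> /26 (62 usable): 192.168.7.0/26
20 hosts -> /27 (30 usable): 192.168.7.64/27
Allocation: 192.168.7.0/26 (46 hosts, 62 usable); 192.168.7.64/27 (20 hosts, 30 usable)


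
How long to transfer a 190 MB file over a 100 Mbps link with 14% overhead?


Effective throughput = 100 * (1 - 14/100) = 86 Mbps
File size in Mb = 190 * 8 = 1520 Mb
Time = 1520 / 86
Time = 17.6744 seconds


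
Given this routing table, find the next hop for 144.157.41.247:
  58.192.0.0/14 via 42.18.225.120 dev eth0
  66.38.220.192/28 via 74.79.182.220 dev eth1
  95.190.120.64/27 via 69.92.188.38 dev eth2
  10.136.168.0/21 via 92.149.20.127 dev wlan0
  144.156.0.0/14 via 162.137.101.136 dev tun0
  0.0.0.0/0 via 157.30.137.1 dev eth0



Longest prefix match for 144.157.41.247:
  /14 58.192.0.0: no
  /28 66.38.220.192: no
  /27 95.190.120.64: no
  /21 10.136.168.0: no
  /14 144.156.0.0: MATCH
  /0 0.0.0.0: MATCH
Selected: next-hop 162.137.101.136 via tun0 (matched /14)


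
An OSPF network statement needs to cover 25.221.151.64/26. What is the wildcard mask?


Subnet mask: 255.255.255.192
Wildcard = 255.255.255.255 - subnet mask
255 - 255 = 0
255 - 255 = 0
255 - 255 = 0
255 - 192 = 63
Wildcard: 0.0.0.63


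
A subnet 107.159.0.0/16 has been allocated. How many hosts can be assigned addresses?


Host bits = 32 - 16 = 16
Total addresses = 2^16 = 65536
Usable = total - 2 (network and broadcast)
Usable hosts: 65534


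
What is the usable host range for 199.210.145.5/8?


Network: 199.0.0.0
Broadcast: 199.255.255.255
First usable = network + 1
Last usable = broadcast - 1
Range: 199.0.0.1 to 199.255.255.254


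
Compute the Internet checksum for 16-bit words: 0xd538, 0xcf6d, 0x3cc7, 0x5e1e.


Sum all words (with carry folding):
+ 0xd538 = 0xd538
+ 0xcf6d = 0xa4a6
+ 0x3cc7 = 0xe16d
+ 0x5e1e = 0x3f8c
One's complement: ~0x3f8c
Checksum = 0xc073


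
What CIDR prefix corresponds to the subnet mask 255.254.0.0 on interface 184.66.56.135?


Binary: 11111111.11111110.00000000.00000000
Count leading 1s
Prefix: /15


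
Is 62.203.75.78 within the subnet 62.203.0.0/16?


Subnet network: 62.203.0.0
Test IP AND mask: 62.203.0.0
Yes, 62.203.75.78 is in 62.203.0.0/16


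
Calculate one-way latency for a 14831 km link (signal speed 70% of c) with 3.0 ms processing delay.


Speed = 0.7 * 3e5 km/s = 210000 km/s
Propagation delay = 14831 / 210000 = 0.0706 s = 70.6238 ms
Processing delay = 3.0 ms
Total one-way latency = 73.6238 ms


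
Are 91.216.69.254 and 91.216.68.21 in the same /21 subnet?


Mask: 255.255.248.0
91.216.69.254 AND mask = 91.216.64.0
91.216.68.21 AND mask = 91.216.64.0
Yes, same subnet (91.216.64.0)


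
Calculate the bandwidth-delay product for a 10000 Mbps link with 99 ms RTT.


BDP = bandwidth * RTT
= 10000 Mbps * 99 ms
= 10000 * 1e6 * 99 / 1000 bits
= 990000000 bits
= 123750000 bytes
= 120849.6094 KB
BDP = 990000000 bits (123750000 bytes)


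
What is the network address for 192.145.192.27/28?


IP:   11000000.10010001.11000000.00011011
Mask: 11111111.11111111.11111111.11110000
AND operation:
Net:  11000000.10010001.11000000.00010000
Network: 192.145.192.16/28


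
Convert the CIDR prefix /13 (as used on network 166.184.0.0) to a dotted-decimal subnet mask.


/13 means 13 network bits, 19 host bits
Binary: 11111111111110000000000000000000
Mask: 255.248.0.0


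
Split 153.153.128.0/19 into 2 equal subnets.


New prefix = 19 + 1 = 20
Each subnet has 4096 addresses
  153.153.128.0/20
  153.153.144.0/20
Subnets: 153.153.128.0/20, 153.153.144.0/20


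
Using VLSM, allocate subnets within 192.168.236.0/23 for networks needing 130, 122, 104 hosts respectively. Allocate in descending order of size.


130 hosts -> /24 (254 usable): 192.168.236.0/24
122 hosts -> /25 (126 usable): 192.168.237.0/25
104 hosts -> /25 (126 usable): 192.168.237.128/25
Allocation: 192.168.236.0/24 (130 hosts, 254 usable); 192.168.237.0/25 (122 hosts, 126 usable); 192.168.237.128/25 (104 hosts, 126 usable)


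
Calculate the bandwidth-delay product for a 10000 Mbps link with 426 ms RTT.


BDP = bandwidth * RTT
= 10000 Mbps * 426 ms
= 10000 * 1e6 * 426 / 1000 bits
= 4260000000 bits
= 532500000 bytes
= 520019.5312 KB
BDP = 4260000000 bits (532500000 bytes)


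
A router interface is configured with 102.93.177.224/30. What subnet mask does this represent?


/30 means 30 network bits, 2 host bits
Binary: 11111111111111111111111111111100
Mask: 255.255.255.252


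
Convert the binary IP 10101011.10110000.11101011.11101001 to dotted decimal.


10101011 = 171
10110000 = 176
11101011 = 235
11101001 = 233
IP: 171.176.235.233


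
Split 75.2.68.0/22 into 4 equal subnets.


New prefix = 22 + 2 = 24
Each subnet has 256 addresses
  75.2.68.0/24
  75.2.69.0/24
  75.2.70.0/24
  75.2.71.0/24
Subnets: 75.2.68.0/24, 75.2.69.0/24, 75.2.70.0/24, 75.2.71.0/24


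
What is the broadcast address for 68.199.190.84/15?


Network: 68.198.0.0/15
Host bits = 17
Set all host bits to 1:
Broadcast: 68.199.255.255


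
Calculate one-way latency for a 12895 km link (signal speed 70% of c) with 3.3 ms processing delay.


Speed = 0.7 * 3e5 km/s = 210000 km/s
Propagation delay = 12895 / 210000 = 0.0614 s = 61.4048 ms
Processing delay = 3.3 ms
Total one-way latency = 64.7048 ms


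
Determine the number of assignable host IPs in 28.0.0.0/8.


Host bits = 32 - 8 = 24
Total addresses = 2^24 = 16777216
Usable = total - 2 (network and broadcast)
Usable hosts: 16777214


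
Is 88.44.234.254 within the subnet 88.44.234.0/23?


Subnet network: 88.44.234.0
Test IP AND mask: 88.44.234.0
Yes, 88.44.234.254 is in 88.44.234.0/23


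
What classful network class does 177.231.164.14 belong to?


First octet: 177
Binary: 10110001
10xxxxxx -> Class B (128-191)
Class B, default mask 255.255.0.0 (/16)


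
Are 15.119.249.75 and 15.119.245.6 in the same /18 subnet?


Mask: 255.255.192.0
15.119.249.75 AND mask = 15.119.192.0
15.119.245.6 AND mask = 15.119.192.0
Yes, same subnet (15.119.192.0)


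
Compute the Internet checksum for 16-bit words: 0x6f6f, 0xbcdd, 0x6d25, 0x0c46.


Sum all words (with carry folding):
+ 0x6f6f = 0x6f6f
+ 0xbcdd = 0x2c4d
+ 0x6d25 = 0x9972
+ 0x0c46 = 0xa5b8
One's complement: ~0xa5b8
Checksum = 0x5a47


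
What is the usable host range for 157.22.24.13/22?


Network: 157.22.24.0
Broadcast: 157.22.27.255
First usable = network + 1
Last usable = broadcast - 1
Range: 157.22.24.1 to 157.22.27.254


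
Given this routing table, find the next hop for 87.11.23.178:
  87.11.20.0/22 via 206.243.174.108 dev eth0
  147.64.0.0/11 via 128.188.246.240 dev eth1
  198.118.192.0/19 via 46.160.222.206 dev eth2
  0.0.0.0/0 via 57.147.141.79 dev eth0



Longest prefix match for 87.11.23.178:
  /22 87.11.20.0: MATCH
  /11 147.64.0.0: no
  /19 198.118.192.0: no
  /0 0.0.0.0: MATCH
Selected: next-hop 206.243.174.108 via eth0 (matched /22)


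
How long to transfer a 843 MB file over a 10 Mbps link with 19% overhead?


Effective throughput = 10 * (1 - 19/100) = 8.1 Mbps
File size in Mb = 843 * 8 = 6744 Mb
Time = 6744 / 8.1
Time = 832.5926 seconds


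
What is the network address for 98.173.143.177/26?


IP:   01100010.10101101.10001111.10110001
Mask: 11111111.11111111.11111111.11000000
AND operation:
Net:  01100010.10101101.10001111.10000000
Network: 98.173.143.128/26


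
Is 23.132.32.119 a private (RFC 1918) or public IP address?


RFC 1918 private ranges:
  10.0.0.0/8 (10.0.0.0 - 10.255.255.255)
  172.16.0.0/12 (172.16.0.0 - 172.31.255.255)
  192.168.0.0/16 (192.168.0.0 - 192.168.255.255)
Public (not in any RFC 1918 range)


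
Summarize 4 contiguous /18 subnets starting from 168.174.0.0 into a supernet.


Original prefix: /18
Number of subnets: 4 = 2^2
New prefix = 18 - 2 = 16
Supernet: 168.174.0.0/16


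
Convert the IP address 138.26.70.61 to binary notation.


138 = 10001010
26 = 00011010
70 = 01000110
61 = 00111101
Binary: 10001010.00011010.01000110.00111101


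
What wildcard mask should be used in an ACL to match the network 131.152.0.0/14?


Subnet mask: 255.252.0.0
Wildcard = 255.255.255.255 - subnet mask
255 - 255 = 0
255 - 252 = 3
255 - 0 = 255
255 - 0 = 255
Wildcard: 0.3.255.255
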